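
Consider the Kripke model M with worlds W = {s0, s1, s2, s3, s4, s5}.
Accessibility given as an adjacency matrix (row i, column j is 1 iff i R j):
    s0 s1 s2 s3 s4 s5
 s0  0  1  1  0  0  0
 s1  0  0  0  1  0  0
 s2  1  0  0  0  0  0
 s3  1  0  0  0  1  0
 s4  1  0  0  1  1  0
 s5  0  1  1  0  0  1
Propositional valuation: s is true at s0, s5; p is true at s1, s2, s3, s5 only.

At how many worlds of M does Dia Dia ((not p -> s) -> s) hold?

Let φ = Dia Dia ((not p -> s) -> s). Evaluate φ at each world:
  s0 (successors {s1, s2}): φ is true.
  s1 (successors {s3}): φ is true.
  s2 (successors {s0}): φ is false.
  s3 (successors {s0, s4}): φ is true.
  s4 (successors {s0, s3, s4}): φ is true.
  s5 (successors {s1, s2, s5}): φ is true.
For instance, at s2:
  At s2: Dia Dia ((not p -> s) -> s) requires Dia ((not p -> s) -> s) at some successor in {s0}.
    At s0: Dia ((not p -> s) -> s) is false.
  So Dia Dia ((not p -> s) -> s) is false at s2.
Satisfying worlds: {s0, s1, s3, s4, s5}

5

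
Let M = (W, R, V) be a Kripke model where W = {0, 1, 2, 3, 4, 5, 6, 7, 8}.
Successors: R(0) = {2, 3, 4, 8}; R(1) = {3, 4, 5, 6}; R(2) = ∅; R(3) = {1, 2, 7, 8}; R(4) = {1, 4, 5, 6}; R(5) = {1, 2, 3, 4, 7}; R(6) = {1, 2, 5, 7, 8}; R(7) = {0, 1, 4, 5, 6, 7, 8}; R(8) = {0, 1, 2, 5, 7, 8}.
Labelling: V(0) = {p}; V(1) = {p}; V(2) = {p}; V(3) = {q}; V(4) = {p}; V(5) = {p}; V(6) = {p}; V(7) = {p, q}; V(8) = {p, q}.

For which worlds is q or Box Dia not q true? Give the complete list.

Let φ = q or Box Dia not q. Evaluate φ at each world:
  0 (successors {2, 3, 4, 8}): φ is false.
  1 (successors {3, 4, 5, 6}): φ is true.
  2 (successors ∅): φ is true.
  3 (successors {1, 2, 7, 8}): φ is true.
  4 (successors {1, 4, 5, 6}): φ is true.
  5 (successors {1, 2, 3, 4, 7}): φ is false.
  6 (successors {1, 2, 5, 7, 8}): φ is false.
  7 (successors {0, 1, 4, 5, 6, 7, 8}): φ is true.
  8 (successors {0, 1, 2, 5, 7, 8}): φ is true.
For instance, at 4:
  At 4: q is false, Box Dia not q is true, so q or Box Dia not q is true.
    At 4: Box Dia not q requires Dia not q at every successor {1, 4, 5, 6}.
      At 1: Dia not q is true.
      At 4: Dia not q is true.
      At 5: Dia not q is true.
      At 6: Dia not q is true.
    So Box Dia not q is true at 4.
Satisfying worlds: {1, 2, 3, 4, 7, 8}

1, 2, 3, 4, 7, 8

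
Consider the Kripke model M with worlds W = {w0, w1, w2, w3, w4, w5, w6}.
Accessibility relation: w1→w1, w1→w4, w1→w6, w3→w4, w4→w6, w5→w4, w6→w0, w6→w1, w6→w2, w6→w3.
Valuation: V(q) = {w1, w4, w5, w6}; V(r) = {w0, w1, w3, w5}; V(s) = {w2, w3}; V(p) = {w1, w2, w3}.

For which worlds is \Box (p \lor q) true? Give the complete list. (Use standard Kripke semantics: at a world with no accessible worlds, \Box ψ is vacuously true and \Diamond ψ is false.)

Let φ = \Box (p \lor q). Evaluate φ at each world:
  w0 (successors ∅): φ is true.
  w1 (successors {w1, w4, w6}): φ is true.
  w2 (successors ∅): φ is true.
  w3 (successors {w4}): φ is true.
  w4 (successors {w6}): φ is true.
  w5 (successors {w4}): φ is true.
  w6 (successors {w0, w1, w2, w3}): φ is false.
For instance, at w3:
  At w3: \Box (p \lor q) requires p \lor q at every successor {w4}.
    At w4: p \lor q is true.
  So \Box (p \lor q) is true at w3.
Satisfying worlds: {w0, w1, w2, w3, w4, w5}

w0, w1, w2, w3, w4, w5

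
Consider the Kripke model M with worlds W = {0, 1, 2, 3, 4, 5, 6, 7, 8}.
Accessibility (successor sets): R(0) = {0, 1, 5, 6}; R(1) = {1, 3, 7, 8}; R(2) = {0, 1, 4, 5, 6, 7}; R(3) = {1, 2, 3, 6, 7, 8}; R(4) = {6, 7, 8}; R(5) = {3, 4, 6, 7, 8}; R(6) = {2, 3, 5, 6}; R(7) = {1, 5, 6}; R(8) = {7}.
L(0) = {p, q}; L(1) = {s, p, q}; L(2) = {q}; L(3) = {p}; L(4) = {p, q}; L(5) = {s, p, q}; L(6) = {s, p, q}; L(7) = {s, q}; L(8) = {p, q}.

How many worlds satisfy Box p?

Let φ = Box p. Evaluate φ at each world:
  0 (successors {0, 1, 5, 6}): φ is true.
  1 (successors {1, 3, 7, 8}): φ is false.
  2 (successors {0, 1, 4, 5, 6, 7}): φ is false.
  3 (successors {1, 2, 3, 6, 7, 8}): φ is false.
  4 (successors {6, 7, 8}): φ is false.
  5 (successors {3, 4, 6, 7, 8}): φ is false.
  6 (successors {2, 3, 5, 6}): φ is false.
  7 (successors {1, 5, 6}): φ is true.
  8 (successors {7}): φ is false.
For instance, at 0:
  At 0: Box p requires p at every successor {0, 1, 5, 6}.
    At 0: p is true.
    At 1: p is true.
    At 5: p is true.
    At 6: p is true.
  So Box p is true at 0.
Satisfying worlds: {0, 7}

2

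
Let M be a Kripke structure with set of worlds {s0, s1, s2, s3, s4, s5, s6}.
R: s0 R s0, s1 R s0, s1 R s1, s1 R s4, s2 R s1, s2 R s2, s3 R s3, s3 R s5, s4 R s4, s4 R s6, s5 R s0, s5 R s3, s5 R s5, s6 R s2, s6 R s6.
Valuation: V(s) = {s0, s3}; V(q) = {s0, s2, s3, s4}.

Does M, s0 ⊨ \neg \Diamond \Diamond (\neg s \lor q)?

At s0: \Diamond \Diamond (\neg s \lor q) is true, so \neg \Diamond \Diamond (\neg s \lor q) is false.
  At s0: \Diamond \Diamond (\neg s \lor q) requires \Diamond (\neg s \lor q) at some successor in {s0}.
    \Diamond (\neg s \lor q) holds at s0, so \Diamond \Diamond (\neg s \lor q) is true at s0.
      At s0: \Diamond (\neg s \lor q) requires \neg s \lor q at some successor in {s0}.
        \neg s \lor q holds at s0, so \Diamond (\neg s \lor q) is true at s0.

No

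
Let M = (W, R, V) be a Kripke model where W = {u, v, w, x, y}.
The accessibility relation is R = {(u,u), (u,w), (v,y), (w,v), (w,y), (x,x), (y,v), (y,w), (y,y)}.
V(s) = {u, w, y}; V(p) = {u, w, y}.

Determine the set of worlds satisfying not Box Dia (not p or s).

none

Let φ = not Box Dia (not p or s). Evaluate φ at each world:
  u (successors {u, w}): φ is false.
  v (successors {y}): φ is false.
  w (successors {v, y}): φ is false.
  x (successors {x}): φ is false.
  y (successors {v, w, y}): φ is false.
For instance, at u:
  At u: Box Dia (not p or s) is true, so not Box Dia (not p or s) is false.
    At u: Box Dia (not p or s) requires Dia (not p or s) at every successor {u, w}.
      At u: Dia (not p or s) is true.
      At w: Dia (not p or s) is true.
    So Box Dia (not p or s) is true at u.
Satisfying worlds: none.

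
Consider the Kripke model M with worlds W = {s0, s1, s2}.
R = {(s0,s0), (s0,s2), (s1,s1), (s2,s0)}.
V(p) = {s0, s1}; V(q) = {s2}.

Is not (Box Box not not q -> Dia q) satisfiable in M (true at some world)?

Let φ = not (Box Box not not q -> Dia q). Evaluate φ at each world:
  s0 (successors {s0, s2}): φ is false.
  s1 (successors {s1}): φ is false.
  s2 (successors {s0}): φ is false.
For instance, at s1:
  At s1: Box Box not not q -> Dia q is true, so not (Box Box not not q -> Dia q) is false.
    At s1: Box Box not not q is false, Dia q is false, so Box Box not not q -> Dia q is true.
      At s1: Box Box not not q requires Box not not q at every successor {s1}.
        Box not not q fails at s1, so Box Box not not q is false at s1.
      At s1: Dia q requires q at some successor in {s1}.
        At s1: q is false.
      So Dia q is false at s1.

No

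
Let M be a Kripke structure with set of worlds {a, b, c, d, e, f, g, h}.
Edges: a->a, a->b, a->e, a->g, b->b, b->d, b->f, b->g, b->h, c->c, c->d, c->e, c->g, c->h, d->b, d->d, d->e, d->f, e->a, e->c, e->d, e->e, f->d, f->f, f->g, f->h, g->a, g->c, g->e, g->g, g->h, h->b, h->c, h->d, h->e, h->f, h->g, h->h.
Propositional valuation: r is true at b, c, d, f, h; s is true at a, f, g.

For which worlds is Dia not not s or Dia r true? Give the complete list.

a, b, c, d, e, f, g, h

Let φ = Dia not not s or Dia r. Evaluate φ at each world:
  a (successors {a, b, e, g}): φ is true.
  b (successors {b, d, f, g, h}): φ is true.
  c (successors {c, d, e, g, h}): φ is true.
  d (successors {b, d, e, f}): φ is true.
  e (successors {a, c, d, e}): φ is true.
  f (successors {d, f, g, h}): φ is true.
  g (successors {a, c, e, g, h}): φ is true.
  h (successors {b, c, d, e, f, g, h}): φ is true.
For instance, at e:
  At e: Dia not not s is true, Dia r is true, so Dia not not s or Dia r is true.
    At e: Dia not not s requires not not s at some successor in {a, c, d, e}.
      not not s holds at a, so Dia not not s is true at e.
    At e: Dia r requires r at some successor in {a, c, d, e}.
      r holds at c, so Dia r is true at e.
Satisfying worlds: {a, b, c, d, e, f, g, h}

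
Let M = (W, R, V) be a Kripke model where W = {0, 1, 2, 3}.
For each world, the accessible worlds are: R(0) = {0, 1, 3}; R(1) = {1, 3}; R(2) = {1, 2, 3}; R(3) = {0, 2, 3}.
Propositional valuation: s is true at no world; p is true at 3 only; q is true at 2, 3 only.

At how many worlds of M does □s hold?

Let φ = □s. Evaluate φ at each world:
  0 (successors {0, 1, 3}): φ is false.
  1 (successors {1, 3}): φ is false.
  2 (successors {1, 2, 3}): φ is false.
  3 (successors {0, 2, 3}): φ is false.
For instance, at 0:
  At 0: □s requires s at every successor {0, 1, 3}.
    s fails at 0, so □s is false at 0.
Satisfying worlds: none.

0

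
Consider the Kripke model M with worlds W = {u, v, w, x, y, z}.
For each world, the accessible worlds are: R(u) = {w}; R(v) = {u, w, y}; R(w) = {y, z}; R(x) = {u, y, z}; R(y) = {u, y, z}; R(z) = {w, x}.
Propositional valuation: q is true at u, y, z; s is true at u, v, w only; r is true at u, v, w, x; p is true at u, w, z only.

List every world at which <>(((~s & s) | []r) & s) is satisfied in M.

v, x, y

Let φ = <>(((~s & s) | []r) & s). Evaluate φ at each world:
  u (successors {w}): φ is false.
  v (successors {u, w, y}): φ is true.
  w (successors {y, z}): φ is false.
  x (successors {u, y, z}): φ is true.
  y (successors {u, y, z}): φ is true.
  z (successors {w, x}): φ is false.
For instance, at w:
  At w: <>(((~s & s) | []r) & s) requires ((~s & s) | []r) & s at some successor in {y, z}.
    At y: ((~s & s) | []r) & s is false.
    At z: ((~s & s) | []r) & s is false.
  So <>(((~s & s) | []r) & s) is false at w.
Satisfying worlds: {v, x, y}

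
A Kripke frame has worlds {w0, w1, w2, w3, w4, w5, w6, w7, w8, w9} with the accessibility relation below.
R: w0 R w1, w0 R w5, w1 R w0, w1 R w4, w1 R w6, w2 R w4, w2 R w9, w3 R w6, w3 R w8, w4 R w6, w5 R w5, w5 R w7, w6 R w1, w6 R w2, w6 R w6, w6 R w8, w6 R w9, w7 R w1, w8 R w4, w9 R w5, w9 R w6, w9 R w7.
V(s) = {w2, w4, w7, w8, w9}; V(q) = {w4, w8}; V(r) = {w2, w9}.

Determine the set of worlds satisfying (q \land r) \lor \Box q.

w8

Let φ = (q \land r) \lor \Box q. Evaluate φ at each world:
  w0 (successors {w1, w5}): φ is false.
  w1 (successors {w0, w4, w6}): φ is false.
  w2 (successors {w4, w9}): φ is false.
  w3 (successors {w6, w8}): φ is false.
  w4 (successors {w6}): φ is false.
  w5 (successors {w5, w7}): φ is false.
  w6 (successors {w1, w2, w6, w8, w9}): φ is false.
  w7 (successors {w1}): φ is false.
  w8 (successors {w4}): φ is true.
  w9 (successors {w5, w6, w7}): φ is false.
For instance, at w4:
  At w4: q \land r is false, \Box q is false, so (q \land r) \lor \Box q is false.
    At w4: \Box q requires q at every successor {w6}.
      q fails at w6, so \Box q is false at w4.
Satisfying worlds: {w8}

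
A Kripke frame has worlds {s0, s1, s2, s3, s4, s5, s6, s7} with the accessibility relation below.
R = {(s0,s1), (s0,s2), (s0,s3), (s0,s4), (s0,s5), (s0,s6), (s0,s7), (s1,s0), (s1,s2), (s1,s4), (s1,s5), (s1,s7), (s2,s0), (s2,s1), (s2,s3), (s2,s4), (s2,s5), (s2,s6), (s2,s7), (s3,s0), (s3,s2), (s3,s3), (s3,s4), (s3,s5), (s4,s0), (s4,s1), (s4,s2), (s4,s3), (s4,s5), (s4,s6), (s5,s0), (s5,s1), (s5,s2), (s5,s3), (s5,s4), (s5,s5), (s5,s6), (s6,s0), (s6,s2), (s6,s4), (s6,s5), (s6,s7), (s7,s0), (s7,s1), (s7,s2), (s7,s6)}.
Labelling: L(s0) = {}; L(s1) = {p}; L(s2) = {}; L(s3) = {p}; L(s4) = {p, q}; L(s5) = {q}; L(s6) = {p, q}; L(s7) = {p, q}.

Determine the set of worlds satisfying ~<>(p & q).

Let φ = ~<>(p & q). Evaluate φ at each world:
  s0 (successors {s1, s2, s3, s4, s5, s6, s7}): φ is false.
  s1 (successors {s0, s2, s4, s5, s7}): φ is false.
  s2 (successors {s0, s1, s3, s4, s5, s6, s7}): φ is false.
  s3 (successors {s0, s2, s3, s4, s5}): φ is false.
  s4 (successors {s0, s1, s2, s3, s5, s6}): φ is false.
  s5 (successors {s0, s1, s2, s3, s4, s5, s6}): φ is false.
  s6 (successors {s0, s2, s4, s5, s7}): φ is false.
  s7 (successors {s0, s1, s2, s6}): φ is false.
For instance, at s4:
  At s4: <>(p & q) is true, so ~<>(p & q) is false.
    At s4: <>(p & q) requires p & q at some successor in {s0, s1, s2, s3, s5, s6}.
      p & q holds at s6, so <>(p & q) is true at s4.
Satisfying worlds: none.

none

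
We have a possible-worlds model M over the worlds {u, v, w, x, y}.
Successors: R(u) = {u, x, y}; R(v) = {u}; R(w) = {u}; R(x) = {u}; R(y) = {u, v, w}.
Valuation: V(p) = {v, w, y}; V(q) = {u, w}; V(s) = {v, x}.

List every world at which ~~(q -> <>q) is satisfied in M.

u, v, w, x, y

Let φ = ~~(q -> <>q). Evaluate φ at each world:
  u (successors {u, x, y}): φ is true.
  v (successors {u}): φ is true.
  w (successors {u}): φ is true.
  x (successors {u}): φ is true.
  y (successors {u, v, w}): φ is true.
For instance, at u:
  At u: ~(q -> <>q) is false, so ~~(q -> <>q) is true.
    At u: q -> <>q is true, so ~(q -> <>q) is false.
      At u: q is true, <>q is true, so q -> <>q is true.
Satisfying worlds: {u, v, w, x, y}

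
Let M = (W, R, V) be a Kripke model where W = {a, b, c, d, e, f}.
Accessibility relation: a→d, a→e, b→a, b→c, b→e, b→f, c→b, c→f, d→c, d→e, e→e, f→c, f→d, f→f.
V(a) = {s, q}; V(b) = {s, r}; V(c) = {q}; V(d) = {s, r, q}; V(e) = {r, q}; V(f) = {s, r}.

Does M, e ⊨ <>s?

No

Recall that <>ψ holds at a world iff ψ holds at some accessible world.
At e: <>s requires s at some successor in {e}.
  At e: s is false.
So <>s is false at e.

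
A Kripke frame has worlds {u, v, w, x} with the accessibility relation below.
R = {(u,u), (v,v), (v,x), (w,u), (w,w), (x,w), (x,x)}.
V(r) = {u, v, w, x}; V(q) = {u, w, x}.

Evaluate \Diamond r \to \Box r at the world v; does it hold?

Yes

At v: \Diamond r is true, \Box r is true, so \Diamond r \to \Box r is true.
  At v: \Diamond r requires r at some successor in {v, x}.
    r holds at v, so \Diamond r is true at v.
  At v: \Box r requires r at every successor {v, x}.
    At v: r is true.
    At x: r is true.
  So \Box r is true at v.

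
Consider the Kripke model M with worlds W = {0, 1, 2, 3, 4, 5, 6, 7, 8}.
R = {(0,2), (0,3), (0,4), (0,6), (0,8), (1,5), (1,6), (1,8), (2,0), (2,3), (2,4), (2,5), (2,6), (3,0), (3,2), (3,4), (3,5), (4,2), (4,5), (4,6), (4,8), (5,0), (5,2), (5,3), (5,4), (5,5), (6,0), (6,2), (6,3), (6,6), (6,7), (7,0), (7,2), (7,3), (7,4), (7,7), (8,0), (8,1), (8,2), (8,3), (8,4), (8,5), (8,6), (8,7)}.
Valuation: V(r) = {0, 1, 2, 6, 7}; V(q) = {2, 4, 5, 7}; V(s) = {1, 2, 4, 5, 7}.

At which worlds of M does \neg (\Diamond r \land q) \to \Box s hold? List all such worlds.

Let φ = \neg (\Diamond r \land q) \to \Box s. Evaluate φ at each world:
  0 (successors {2, 3, 4, 6, 8}): φ is false.
  1 (successors {5, 6, 8}): φ is false.
  2 (successors {0, 3, 4, 5, 6}): φ is true.
  3 (successors {0, 2, 4, 5}): φ is false.
  4 (successors {2, 5, 6, 8}): φ is true.
  5 (successors {0, 2, 3, 4, 5}): φ is true.
  6 (successors {0, 2, 3, 6, 7}): φ is false.
  7 (successors {0, 2, 3, 4, 7}): φ is true.
  8 (successors {0, 1, 2, 3, 4, 5, 6, 7}): φ is false.
For instance, at 6:
  At 6: \neg (\Diamond r \land q) is true, \Box s is false, so \neg (\Diamond r \land q) \to \Box s is false.
    At 6: \Diamond r \land q is false, so \neg (\Diamond r \land q) is true.
      At 6: \Diamond r is true, q is false, so \Diamond r \land q is false.
    At 6: \Box s requires s at every successor {0, 2, 3, 6, 7}.
      s fails at 0, so \Box s is false at 6.
Satisfying worlds: {2, 4, 5, 7}

2, 4, 5, 7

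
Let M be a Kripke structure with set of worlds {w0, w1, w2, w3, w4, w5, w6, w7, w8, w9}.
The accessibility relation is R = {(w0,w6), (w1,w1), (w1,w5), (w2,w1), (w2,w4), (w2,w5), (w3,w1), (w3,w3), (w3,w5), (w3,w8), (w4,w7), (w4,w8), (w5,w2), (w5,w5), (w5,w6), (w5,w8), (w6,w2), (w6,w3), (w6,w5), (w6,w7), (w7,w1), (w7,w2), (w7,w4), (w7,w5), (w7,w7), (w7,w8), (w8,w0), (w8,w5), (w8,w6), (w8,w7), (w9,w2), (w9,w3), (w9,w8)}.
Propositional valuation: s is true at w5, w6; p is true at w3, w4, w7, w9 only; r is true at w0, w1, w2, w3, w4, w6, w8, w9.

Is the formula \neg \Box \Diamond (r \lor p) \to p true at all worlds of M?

Yes

Let φ = \neg \Box \Diamond (r \lor p) \to p. Evaluate φ at each world:
  w0 (successors {w6}): φ is true.
  w1 (successors {w1, w5}): φ is true.
  w2 (successors {w1, w4, w5}): φ is true.
  w3 (successors {w1, w3, w5, w8}): φ is true.
  w4 (successors {w7, w8}): φ is true.
  w5 (successors {w2, w5, w6, w8}): φ is true.
  w6 (successors {w2, w3, w5, w7}): φ is true.
  w7 (successors {w1, w2, w4, w5, w7, w8}): φ is true.
  w8 (successors {w0, w5, w6, w7}): φ is true.
  w9 (successors {w2, w3, w8}): φ is true.
For instance, at w5:
  At w5: \neg \Box \Diamond (r \lor p) is false, p is false, so \neg \Box \Diamond (r \lor p) \to p is true.
    At w5: \Box \Diamond (r \lor p) is true, so \neg \Box \Diamond (r \lor p) is false.
      At w5: \Box \Diamond (r \lor p) requires \Diamond (r \lor p) at every successor {w2, w5, w6, w8}.
        At w2: \Diamond (r \lor p) is true.
        At w5: \Diamond (r \lor p) is true.
        At w6: \Diamond (r \lor p) is true.
        At w8: \Diamond (r \lor p) is true.
      So \Box \Diamond (r \lor p) is true at w5.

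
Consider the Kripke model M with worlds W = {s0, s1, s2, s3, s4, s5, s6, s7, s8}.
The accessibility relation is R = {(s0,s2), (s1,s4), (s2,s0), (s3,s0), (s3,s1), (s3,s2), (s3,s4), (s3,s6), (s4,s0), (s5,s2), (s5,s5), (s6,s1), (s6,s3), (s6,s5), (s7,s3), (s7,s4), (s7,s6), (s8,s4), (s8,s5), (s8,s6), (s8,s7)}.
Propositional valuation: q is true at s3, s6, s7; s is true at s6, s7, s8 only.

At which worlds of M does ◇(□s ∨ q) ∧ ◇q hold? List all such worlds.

Recall that □ψ holds at a world iff ψ holds at every accessible world, and ◇ψ holds iff ψ holds at some accessible world.
Let φ = ◇(□s ∨ q) ∧ ◇q. Evaluate φ at each world:
  s0 (successors {s2}): φ is false.
  s1 (successors {s4}): φ is false.
  s2 (successors {s0}): φ is false.
  s3 (successors {s0, s1, s2, s4, s6}): φ is true.
  s4 (successors {s0}): φ is false.
  s5 (successors {s2, s5}): φ is false.
  s6 (successors {s1, s3, s5}): φ is true.
  s7 (successors {s3, s4, s6}): φ is true.
  s8 (successors {s4, s5, s6, s7}): φ is true.
For instance, at s8:
  At s8: ◇(□s ∨ q) is true, ◇q is true, so ◇(□s ∨ q) ∧ ◇q is true.
    At s8: ◇(□s ∨ q) requires □s ∨ q at some successor in {s4, s5, s6, s7}.
      □s ∨ q holds at s6, so ◇(□s ∨ q) is true at s8.
    At s8: ◇q requires q at some successor in {s4, s5, s6, s7}.
      q holds at s6, so ◇q is true at s8.
Satisfying worlds: {s3, s6, s7, s8}

s3, s6, s7, s8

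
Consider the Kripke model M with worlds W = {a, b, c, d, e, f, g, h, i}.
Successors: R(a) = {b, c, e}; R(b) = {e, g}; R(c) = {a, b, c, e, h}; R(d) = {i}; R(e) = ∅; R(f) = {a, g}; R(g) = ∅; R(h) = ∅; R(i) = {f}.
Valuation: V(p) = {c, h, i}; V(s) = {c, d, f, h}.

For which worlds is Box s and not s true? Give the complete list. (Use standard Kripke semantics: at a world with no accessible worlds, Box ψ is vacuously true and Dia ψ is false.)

e, g, i

Let φ = Box s and not s. Evaluate φ at each world:
  a (successors {b, c, e}): φ is false.
  b (successors {e, g}): φ is false.
  c (successors {a, b, c, e, h}): φ is false.
  d (successors {i}): φ is false.
  e (successors ∅): φ is true.
  f (successors {a, g}): φ is false.
  g (successors ∅): φ is true.
  h (successors ∅): φ is false.
  i (successors {f}): φ is true.
For instance, at i:
  At i: Box s is true, not s is true, so Box s and not s is true.
    At i: Box s requires s at every successor {f}.
      At f: s is true.
    So Box s is true at i.
Satisfying worlds: {e, g, i}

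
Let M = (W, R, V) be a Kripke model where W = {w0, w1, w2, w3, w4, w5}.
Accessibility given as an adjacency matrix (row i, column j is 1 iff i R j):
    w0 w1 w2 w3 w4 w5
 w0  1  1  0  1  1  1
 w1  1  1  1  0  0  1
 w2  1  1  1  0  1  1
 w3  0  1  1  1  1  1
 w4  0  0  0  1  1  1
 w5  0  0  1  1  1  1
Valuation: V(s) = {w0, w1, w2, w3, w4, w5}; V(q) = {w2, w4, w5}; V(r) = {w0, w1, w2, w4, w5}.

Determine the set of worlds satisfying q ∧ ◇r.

Recall that ◇ψ holds at a world iff ψ holds at some accessible world.
Let φ = q ∧ ◇r. Evaluate φ at each world:
  w0 (successors {w0, w1, w3, w4, w5}): φ is false.
  w1 (successors {w0, w1, w2, w5}): φ is false.
  w2 (successors {w0, w1, w2, w4, w5}): φ is true.
  w3 (successors {w1, w2, w3, w4, w5}): φ is false.
  w4 (successors {w3, w4, w5}): φ is true.
  w5 (successors {w2, w3, w4, w5}): φ is true.
For instance, at w4:
  At w4: q is true, ◇r is true, so q ∧ ◇r is true.
    At w4: ◇r requires r at some successor in {w3, w4, w5}.
      r holds at w4, so ◇r is true at w4.
Satisfying worlds: {w2, w4, w5}

w2, w4, w5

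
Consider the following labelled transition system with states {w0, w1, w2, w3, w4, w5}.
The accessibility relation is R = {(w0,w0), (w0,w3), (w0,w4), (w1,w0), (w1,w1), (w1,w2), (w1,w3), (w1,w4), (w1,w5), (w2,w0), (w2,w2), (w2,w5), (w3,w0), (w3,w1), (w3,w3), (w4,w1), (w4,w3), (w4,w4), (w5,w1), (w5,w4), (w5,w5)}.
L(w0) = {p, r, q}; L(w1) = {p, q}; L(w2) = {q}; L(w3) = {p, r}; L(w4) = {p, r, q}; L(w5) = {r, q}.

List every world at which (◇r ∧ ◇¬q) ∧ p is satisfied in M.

w0, w1, w3, w4

Let φ = (◇r ∧ ◇¬q) ∧ p. Evaluate φ at each world:
  w0 (successors {w0, w3, w4}): φ is true.
  w1 (successors {w0, w1, w2, w3, w4, w5}): φ is true.
  w2 (successors {w0, w2, w5}): φ is false.
  w3 (successors {w0, w1, w3}): φ is true.
  w4 (successors {w1, w3, w4}): φ is true.
  w5 (successors {w1, w4, w5}): φ is false.
For instance, at w0:
  At w0: ◇r ∧ ◇¬q is true, p is true, so (◇r ∧ ◇¬q) ∧ p is true.
    At w0: ◇r is true, ◇¬q is true, so ◇r ∧ ◇¬q is true.
      At w0: ◇r requires r at some successor in {w0, w3, w4}.
        r holds at w0, so ◇r is true at w0.
      At w0: ◇¬q requires ¬q at some successor in {w0, w3, w4}.
        ¬q holds at w3, so ◇¬q is true at w0.
Satisfying worlds: {w0, w1, w3, w4}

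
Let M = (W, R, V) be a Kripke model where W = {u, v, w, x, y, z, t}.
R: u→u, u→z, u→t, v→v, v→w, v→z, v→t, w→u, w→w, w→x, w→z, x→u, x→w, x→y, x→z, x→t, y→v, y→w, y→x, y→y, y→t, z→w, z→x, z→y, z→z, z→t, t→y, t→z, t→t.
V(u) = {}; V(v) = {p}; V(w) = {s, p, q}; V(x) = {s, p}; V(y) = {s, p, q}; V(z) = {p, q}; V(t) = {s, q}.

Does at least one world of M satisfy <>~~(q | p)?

Yes

Recall that <>ψ holds at a world iff ψ holds at some accessible world.
Let φ = <>~~(q | p). Evaluate φ at each world:
  u (successors {u, z, t}): φ is true.
  v (successors {v, w, z, t}): φ is true.
  w (successors {u, w, x, z}): φ is true.
  x (successors {u, w, y, z, t}): φ is true.
  y (successors {v, w, x, y, t}): φ is true.
  z (successors {w, x, y, z, t}): φ is true.
  t (successors {y, z, t}): φ is true.
Detail at u (witness):
  At u: <>~~(q | p) requires ~~(q | p) at some successor in {u, z, t}.
    ~~(q | p) holds at z, so <>~~(q | p) is true at u.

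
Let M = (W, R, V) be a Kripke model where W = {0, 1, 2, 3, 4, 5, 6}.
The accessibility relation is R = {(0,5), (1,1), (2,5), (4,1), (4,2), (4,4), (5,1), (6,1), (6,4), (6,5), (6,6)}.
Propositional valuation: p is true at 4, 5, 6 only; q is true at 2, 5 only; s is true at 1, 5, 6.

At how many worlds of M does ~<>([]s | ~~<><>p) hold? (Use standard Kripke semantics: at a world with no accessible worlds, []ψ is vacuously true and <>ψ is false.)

1

Recall that []ψ holds at a world iff ψ holds at every accessible world, and <>ψ holds iff ψ holds at some accessible world.
Let φ = ~<>([]s | ~~<><>p). Evaluate φ at each world:
  0 (successors {5}): φ is false.
  1 (successors {1}): φ is false.
  2 (successors {5}): φ is false.
  3 (successors ∅): φ is true.
  4 (successors {1, 2, 4}): φ is false.
  5 (successors {1}): φ is false.
  6 (successors {1, 4, 5, 6}): φ is false.
For instance, at 2:
  At 2: <>([]s | ~~<><>p) is true, so ~<>([]s | ~~<><>p) is false.
    At 2: <>([]s | ~~<><>p) requires []s | ~~<><>p at some successor in {5}.
      []s | ~~<><>p holds at 5, so <>([]s | ~~<><>p) is true at 2.
Satisfying worlds: {3}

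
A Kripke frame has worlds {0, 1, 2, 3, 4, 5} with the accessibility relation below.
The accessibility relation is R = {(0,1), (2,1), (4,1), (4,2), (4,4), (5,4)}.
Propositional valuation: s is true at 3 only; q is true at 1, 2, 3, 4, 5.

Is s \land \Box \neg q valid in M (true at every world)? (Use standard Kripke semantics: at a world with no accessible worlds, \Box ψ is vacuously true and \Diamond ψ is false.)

Let φ = s \land \Box \neg q. Evaluate φ at each world:
  0 (successors {1}): φ is false.
  1 (successors ∅): φ is false.
  2 (successors {1}): φ is false.
  3 (successors ∅): φ is true.
  4 (successors {1, 2, 4}): φ is false.
  5 (successors {4}): φ is false.
Detail at 0 (counterexample):
  At 0: s is false, \Box \neg q is false, so s \land \Box \neg q is false.
    At 0: \Box \neg q requires \neg q at every successor {1}.
      \neg q fails at 1, so \Box \neg q is false at 0.

No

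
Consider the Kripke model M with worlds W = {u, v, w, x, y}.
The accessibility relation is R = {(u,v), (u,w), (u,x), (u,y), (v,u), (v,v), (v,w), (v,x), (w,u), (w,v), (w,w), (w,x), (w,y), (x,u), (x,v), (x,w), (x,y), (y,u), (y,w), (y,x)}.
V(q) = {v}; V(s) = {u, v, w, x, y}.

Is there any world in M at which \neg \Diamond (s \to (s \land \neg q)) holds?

Let φ = \neg \Diamond (s \to (s \land \neg q)). Evaluate φ at each world:
  u (successors {v, w, x, y}): φ is false.
  v (successors {u, v, w, x}): φ is false.
  w (successors {u, v, w, x, y}): φ is false.
  x (successors {u, v, w, y}): φ is false.
  y (successors {u, w, x}): φ is false.
For instance, at y:
  At y: \Diamond (s \to (s \land \neg q)) is true, so \neg \Diamond (s \to (s \land \neg q)) is false.
    At y: \Diamond (s \to (s \land \neg q)) requires s \to (s \land \neg q) at some successor in {u, w, x}.
      s \to (s \land \neg q) holds at u, so \Diamond (s \to (s \land \neg q)) is true at y.

No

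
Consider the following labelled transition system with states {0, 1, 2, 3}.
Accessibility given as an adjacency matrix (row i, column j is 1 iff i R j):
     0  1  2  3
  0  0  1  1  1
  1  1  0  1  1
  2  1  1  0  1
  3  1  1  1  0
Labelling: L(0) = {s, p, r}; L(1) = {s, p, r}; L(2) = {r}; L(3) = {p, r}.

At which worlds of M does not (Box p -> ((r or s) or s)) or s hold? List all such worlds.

0, 1

Let φ = not (Box p -> ((r or s) or s)) or s. Evaluate φ at each world:
  0 (successors {1, 2, 3}): φ is true.
  1 (successors {0, 2, 3}): φ is true.
  2 (successors {0, 1, 3}): φ is false.
  3 (successors {0, 1, 2}): φ is false.
For instance, at 3:
  At 3: not (Box p -> ((r or s) or s)) is false, s is false, so not (Box p -> ((r or s) or s)) or s is false.
    At 3: Box p -> ((r or s) or s) is true, so not (Box p -> ((r or s) or s)) is false.
      At 3: Box p is false, (r or s) or s is true, so Box p -> ((r or s) or s) is true.
Satisfying worlds: {0, 1}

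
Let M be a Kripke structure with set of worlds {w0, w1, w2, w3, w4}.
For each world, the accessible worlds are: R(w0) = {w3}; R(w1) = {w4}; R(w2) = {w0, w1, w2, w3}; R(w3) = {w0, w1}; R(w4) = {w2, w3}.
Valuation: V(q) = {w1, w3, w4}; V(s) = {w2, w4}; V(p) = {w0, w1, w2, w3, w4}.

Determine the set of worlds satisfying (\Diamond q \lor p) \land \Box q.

w0, w1

Let φ = (\Diamond q \lor p) \land \Box q. Evaluate φ at each world:
  w0 (successors {w3}): φ is true.
  w1 (successors {w4}): φ is true.
  w2 (successors {w0, w1, w2, w3}): φ is false.
  w3 (successors {w0, w1}): φ is false.
  w4 (successors {w2, w3}): φ is false.
For instance, at w3:
  At w3: \Diamond q \lor p is true, \Box q is false, so (\Diamond q \lor p) \land \Box q is false.
    At w3: \Diamond q is true, p is true, so \Diamond q \lor p is true.
      At w3: \Diamond q requires q at some successor in {w0, w1}.
        q holds at w1, so \Diamond q is true at w3.
    At w3: \Box q requires q at every successor {w0, w1}.
      q fails at w0, so \Box q is false at w3.
Satisfying worlds: {w0, w1}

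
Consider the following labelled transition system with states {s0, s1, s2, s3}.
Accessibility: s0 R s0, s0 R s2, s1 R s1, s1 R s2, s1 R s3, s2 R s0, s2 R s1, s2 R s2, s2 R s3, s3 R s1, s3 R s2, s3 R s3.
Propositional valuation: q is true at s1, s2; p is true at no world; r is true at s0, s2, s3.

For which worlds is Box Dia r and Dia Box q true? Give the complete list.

none

Recall that Box ψ holds at a world iff ψ holds at every accessible world, and Dia ψ holds iff ψ holds at some accessible world.
Let φ = Box Dia r and Dia Box q. Evaluate φ at each world:
  s0 (successors {s0, s2}): φ is false.
  s1 (successors {s1, s2, s3}): φ is false.
  s2 (successors {s0, s1, s2, s3}): φ is false.
  s3 (successors {s1, s2, s3}): φ is false.
For instance, at s1:
  At s1: Box Dia r is true, Dia Box q is false, so Box Dia r and Dia Box q is false.
    At s1: Box Dia r requires Dia r at every successor {s1, s2, s3}.
      At s1: Dia r is true.
      At s2: Dia r is true.
      At s3: Dia r is true.
    So Box Dia r is true at s1.
    At s1: Dia Box q requires Box q at some successor in {s1, s2, s3}.
      At s1: Box q is false.
      At s2: Box q is false.
      At s3: Box q is false.
    So Dia Box q is false at s1.
Satisfying worlds: none.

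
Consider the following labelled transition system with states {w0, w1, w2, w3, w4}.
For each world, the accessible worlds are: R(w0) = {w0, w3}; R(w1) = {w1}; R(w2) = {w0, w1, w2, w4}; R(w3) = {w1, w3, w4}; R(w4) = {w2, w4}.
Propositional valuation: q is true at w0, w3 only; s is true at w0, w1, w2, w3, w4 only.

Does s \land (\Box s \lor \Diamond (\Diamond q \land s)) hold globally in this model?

Let φ = s \land (\Box s \lor \Diamond (\Diamond q \land s)). Evaluate φ at each world:
  w0 (successors {w0, w3}): φ is true.
  w1 (successors {w1}): φ is true.
  w2 (successors {w0, w1, w2, w4}): φ is true.
  w3 (successors {w1, w3, w4}): φ is true.
  w4 (successors {w2, w4}): φ is true.
For instance, at w1:
  At w1: s is true, \Box s \lor \Diamond (\Diamond q \land s) is true, so s \land (\Box s \lor \Diamond (\Diamond q \land s)) is true.
    At w1: \Box s is true, \Diamond (\Diamond q \land s) is false, so \Box s \lor \Diamond (\Diamond q \land s) is true.
      At w1: \Box s requires s at every successor {w1}.
        At w1: s is true.
      So \Box s is true at w1.
      At w1: \Diamond (\Diamond q \land s) requires \Diamond q \land s at some successor in {w1}.
        At w1: \Diamond q \land s is false.
      So \Diamond (\Diamond q \land s) is false at w1.

Yes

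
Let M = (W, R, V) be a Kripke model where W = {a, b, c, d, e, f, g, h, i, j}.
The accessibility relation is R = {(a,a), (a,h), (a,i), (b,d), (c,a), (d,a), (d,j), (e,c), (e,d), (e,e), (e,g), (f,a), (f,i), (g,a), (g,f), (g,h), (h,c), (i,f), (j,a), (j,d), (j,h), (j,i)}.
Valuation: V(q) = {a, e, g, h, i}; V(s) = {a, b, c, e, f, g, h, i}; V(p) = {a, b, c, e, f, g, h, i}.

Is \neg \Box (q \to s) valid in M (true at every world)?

Let φ = \neg \Box (q \to s). Evaluate φ at each world:
  a (successors {a, h, i}): φ is false.
  b (successors {d}): φ is false.
  c (successors {a}): φ is false.
  d (successors {a, j}): φ is false.
  e (successors {c, d, e, g}): φ is false.
  f (successors {a, i}): φ is false.
  g (successors {a, f, h}): φ is false.
  h (successors {c}): φ is false.
  i (successors {f}): φ is false.
  j (successors {a, d, h, i}): φ is false.
Detail at a (counterexample):
  At a: \Box (q \to s) is true, so \neg \Box (q \to s) is false.
    At a: \Box (q \to s) requires q \to s at every successor {a, h, i}.
      At a: q \to s is true.
      At h: q \to s is true.
      At i: q \to s is true.
    So \Box (q \to s) is true at a.

No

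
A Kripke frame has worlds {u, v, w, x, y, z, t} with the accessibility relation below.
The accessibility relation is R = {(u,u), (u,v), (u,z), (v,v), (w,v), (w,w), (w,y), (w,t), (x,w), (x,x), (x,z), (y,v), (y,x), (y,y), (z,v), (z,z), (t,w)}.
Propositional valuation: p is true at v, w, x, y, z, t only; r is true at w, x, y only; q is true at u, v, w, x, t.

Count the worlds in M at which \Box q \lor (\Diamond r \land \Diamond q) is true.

Recall that \Box ψ holds at a world iff ψ holds at every accessible world, and \Diamond ψ holds iff ψ holds at some accessible world.
Let φ = \Box q \lor (\Diamond r \land \Diamond q). Evaluate φ at each world:
  u (successors {u, v, z}): φ is false.
  v (successors {v}): φ is true.
  w (successors {v, w, y, t}): φ is true.
  x (successors {w, x, z}): φ is true.
  y (successors {v, x, y}): φ is true.
  z (successors {v, z}): φ is false.
  t (successors {w}): φ is true.
For instance, at u:
  At u: \Box q is false, \Diamond r \land \Diamond q is false, so \Box q \lor (\Diamond r \land \Diamond q) is false.
    At u: \Box q requires q at every successor {u, v, z}.
      q fails at z, so \Box q is false at u.
    At u: \Diamond r is false, \Diamond q is true, so \Diamond r \land \Diamond q is false.
      At u: \Diamond r requires r at some successor in {u, v, z}.
        At u: r is false.
        At v: r is false.
        At z: r is false.
      So \Diamond r is false at u.
      At u: \Diamond q requires q at some successor in {u, v, z}.
        q holds at u, so \Diamond q is true at u.
Satisfying worlds: {v, w, x, y, t}

5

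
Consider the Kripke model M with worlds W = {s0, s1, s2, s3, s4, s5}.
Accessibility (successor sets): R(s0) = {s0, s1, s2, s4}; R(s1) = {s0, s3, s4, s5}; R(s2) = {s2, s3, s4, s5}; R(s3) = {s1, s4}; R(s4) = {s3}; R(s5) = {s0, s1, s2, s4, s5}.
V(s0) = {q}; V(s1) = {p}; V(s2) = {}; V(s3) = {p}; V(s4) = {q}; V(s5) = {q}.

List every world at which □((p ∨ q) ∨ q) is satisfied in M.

Let φ = □((p ∨ q) ∨ q). Evaluate φ at each world:
  s0 (successors {s0, s1, s2, s4}): φ is false.
  s1 (successors {s0, s3, s4, s5}): φ is true.
  s2 (successors {s2, s3, s4, s5}): φ is false.
  s3 (successors {s1, s4}): φ is true.
  s4 (successors {s3}): φ is true.
  s5 (successors {s0, s1, s2, s4, s5}): φ is false.
For instance, at s5:
  At s5: □((p ∨ q) ∨ q) requires (p ∨ q) ∨ q at every successor {s0, s1, s2, s4, s5}.
    (p ∨ q) ∨ q fails at s2, so □((p ∨ q) ∨ q) is false at s5.
Satisfying worlds: {s1, s3, s4}

s1, s3, s4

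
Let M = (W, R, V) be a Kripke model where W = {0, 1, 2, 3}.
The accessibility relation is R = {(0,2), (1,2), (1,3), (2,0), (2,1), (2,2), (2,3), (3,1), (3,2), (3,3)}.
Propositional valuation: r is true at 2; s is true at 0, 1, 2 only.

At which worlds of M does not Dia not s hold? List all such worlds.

0

Let φ = not Dia not s. Evaluate φ at each world:
  0 (successors {2}): φ is true.
  1 (successors {2, 3}): φ is false.
  2 (successors {0, 1, 2, 3}): φ is false.
  3 (successors {1, 2, 3}): φ is false.
For instance, at 1:
  At 1: Dia not s is true, so not Dia not s is false.
    At 1: Dia not s requires not s at some successor in {2, 3}.
      not s holds at 3, so Dia not s is true at 1.
Satisfying worlds: {0}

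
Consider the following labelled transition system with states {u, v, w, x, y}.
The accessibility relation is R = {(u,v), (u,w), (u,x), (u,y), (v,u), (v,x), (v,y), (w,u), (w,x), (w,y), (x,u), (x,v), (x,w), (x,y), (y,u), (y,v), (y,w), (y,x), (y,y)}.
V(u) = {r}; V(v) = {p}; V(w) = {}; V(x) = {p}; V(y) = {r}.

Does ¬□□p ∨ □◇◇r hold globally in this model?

Yes

Let φ = ¬□□p ∨ □◇◇r. Evaluate φ at each world:
  u (successors {v, w, x, y}): φ is true.
  v (successors {u, x, y}): φ is true.
  w (successors {u, x, y}): φ is true.
  x (successors {u, v, w, y}): φ is true.
  y (successors {u, v, w, x, y}): φ is true.
For instance, at w:
  At w: ¬□□p is true, □◇◇r is true, so ¬□□p ∨ □◇◇r is true.
    At w: □□p is false, so ¬□□p is true.
      At w: □□p requires □p at every successor {u, x, y}.
        □p fails at u, so □□p is false at w.
    At w: □◇◇r requires ◇◇r at every successor {u, x, y}.
      At u: ◇◇r is true.
      At x: ◇◇r is true.
      At y: ◇◇r is true.
    So □◇◇r is true at w.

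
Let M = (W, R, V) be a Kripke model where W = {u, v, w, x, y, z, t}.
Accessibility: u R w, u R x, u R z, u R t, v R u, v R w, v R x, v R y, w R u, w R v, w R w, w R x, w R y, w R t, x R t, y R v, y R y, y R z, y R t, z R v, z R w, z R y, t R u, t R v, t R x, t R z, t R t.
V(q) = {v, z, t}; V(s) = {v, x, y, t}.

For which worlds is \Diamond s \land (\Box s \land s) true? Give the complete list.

Let φ = \Diamond s \land (\Box s \land s). Evaluate φ at each world:
  u (successors {w, x, z, t}): φ is false.
  v (successors {u, w, x, y}): φ is false.
  w (successors {u, v, w, x, y, t}): φ is false.
  x (successors {t}): φ is true.
  y (successors {v, y, z, t}): φ is false.
  z (successors {v, w, y}): φ is false.
  t (successors {u, v, x, z, t}): φ is false.
For instance, at t:
  At t: \Diamond s is true, \Box s \land s is false, so \Diamond s \land (\Box s \land s) is false.
    At t: \Diamond s requires s at some successor in {u, v, x, z, t}.
      s holds at v, so \Diamond s is true at t.
    At t: \Box s is false, s is true, so \Box s \land s is false.
      At t: \Box s requires s at every successor {u, v, x, z, t}.
        s fails at u, so \Box s is false at t.
Satisfying worlds: {x}

x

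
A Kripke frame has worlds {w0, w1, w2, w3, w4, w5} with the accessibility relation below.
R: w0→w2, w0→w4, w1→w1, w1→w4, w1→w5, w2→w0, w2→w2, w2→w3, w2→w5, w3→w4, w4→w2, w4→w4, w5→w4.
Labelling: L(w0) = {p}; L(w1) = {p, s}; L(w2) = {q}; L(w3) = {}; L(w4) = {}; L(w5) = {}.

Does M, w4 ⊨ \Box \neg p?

Recall that \Box ψ holds at a world iff ψ holds at every accessible world, and \Diamond ψ holds iff ψ holds at some accessible world.
At w4: \Box \neg p requires \neg p at every successor {w2, w4}.
  At w2: \neg p is true.
  At w4: \neg p is true.
So \Box \neg p is true at w4.

Yes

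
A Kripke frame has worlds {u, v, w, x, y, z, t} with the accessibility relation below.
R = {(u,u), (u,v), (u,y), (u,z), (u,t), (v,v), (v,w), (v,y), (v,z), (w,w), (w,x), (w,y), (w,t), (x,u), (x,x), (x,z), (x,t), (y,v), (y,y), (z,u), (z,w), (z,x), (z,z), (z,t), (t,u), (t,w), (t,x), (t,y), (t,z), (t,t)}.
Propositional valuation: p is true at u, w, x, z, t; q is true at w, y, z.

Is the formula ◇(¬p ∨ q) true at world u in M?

Recall that ◇ψ holds at a world iff ψ holds at some accessible world.
At u: ◇(¬p ∨ q) requires ¬p ∨ q at some successor in {u, v, y, z, t}.
  ¬p ∨ q holds at v, so ◇(¬p ∨ q) is true at u.

Yes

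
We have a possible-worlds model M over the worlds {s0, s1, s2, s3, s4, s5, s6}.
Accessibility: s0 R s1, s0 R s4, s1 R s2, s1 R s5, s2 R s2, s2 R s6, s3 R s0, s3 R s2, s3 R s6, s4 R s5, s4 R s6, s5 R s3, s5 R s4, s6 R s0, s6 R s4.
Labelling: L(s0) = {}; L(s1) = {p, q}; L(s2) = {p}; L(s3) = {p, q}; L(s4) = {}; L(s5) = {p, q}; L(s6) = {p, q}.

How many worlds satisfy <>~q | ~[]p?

Let φ = <>~q | ~[]p. Evaluate φ at each world:
  s0 (successors {s1, s4}): φ is true.
  s1 (successors {s2, s5}): φ is true.
  s2 (successors {s2, s6}): φ is true.
  s3 (successors {s0, s2, s6}): φ is true.
  s4 (successors {s5, s6}): φ is false.
  s5 (successors {s3, s4}): φ is true.
  s6 (successors {s0, s4}): φ is true.
For instance, at s0:
  At s0: <>~q is true, ~[]p is true, so <>~q | ~[]p is true.
    At s0: <>~q requires ~q at some successor in {s1, s4}.
      ~q holds at s4, so <>~q is true at s0.
    At s0: []p is false, so ~[]p is true.
      At s0: []p requires p at every successor {s1, s4}.
        p fails at s4, so []p is false at s0.
Satisfying worlds: {s0, s1, s2, s3, s5, s6}

6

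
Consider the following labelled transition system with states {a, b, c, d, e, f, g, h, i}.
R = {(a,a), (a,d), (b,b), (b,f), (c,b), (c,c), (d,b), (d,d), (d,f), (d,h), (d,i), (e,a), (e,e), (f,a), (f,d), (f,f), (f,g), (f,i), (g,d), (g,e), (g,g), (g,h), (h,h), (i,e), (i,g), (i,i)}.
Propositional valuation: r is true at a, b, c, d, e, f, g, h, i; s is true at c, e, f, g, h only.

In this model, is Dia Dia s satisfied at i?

Yes

At i: Dia Dia s requires Dia s at some successor in {e, g, i}.
  Dia s holds at e, so Dia Dia s is true at i.
    At e: Dia s requires s at some successor in {a, e}.
      s holds at e, so Dia s is true at e.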